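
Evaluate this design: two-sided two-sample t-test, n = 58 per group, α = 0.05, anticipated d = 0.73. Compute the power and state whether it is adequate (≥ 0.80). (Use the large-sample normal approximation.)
Power ≈ 0.98; the study is adequately powered (power ≥ 0.80)

Power calculation (two-sample t-test, normal approximation):
z_β = d · √(n/2) - z_{α/2}
z_β = 0.73 · √(58/2) - 1.960
z_β = 0.73 · 5.385 - 1.960
z_β = 1.971

Power = Φ(z_β) = Φ(1.971) ≈ 0.976

Effect size d = 0.73 is medium by Cohen's convention (0.2/0.5/0.8).

Threshold: power ≥ 0.80 is conventionally adequate.
Power ≈ 0.98 → the study is adequately powered (power ≥ 0.80).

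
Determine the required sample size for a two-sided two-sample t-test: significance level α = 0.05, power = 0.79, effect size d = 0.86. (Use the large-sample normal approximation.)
n = 21 per group

Sample size formula (two-sample t-test, normal approximation):
n = 2 · ((z_{α/2} + z_β) / d)²

z_{α/2} = 1.960 (for α = 0.05, two-sided)
z_β = 0.806 (for power = 0.79)
d = 0.86

n = 2 · ((1.960 + 0.806) / 0.86)²
n = 2 · (3.216)²
n ≈ 20.69
Round up to the next whole number: n = 21 per group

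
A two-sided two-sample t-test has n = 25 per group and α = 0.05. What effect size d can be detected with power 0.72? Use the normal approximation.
d ≈ 0.72

Minimum detectable effect (two-sample t-test, normal approximation):
d = (z_{α/2} + z_β) / √(n/2)
d = (1.960 + 0.583) / √(25/2)
d = 2.543 / 3.536
d ≈ 0.72

By Cohen's convention (0.2 small / 0.5 medium / 0.8 large): medium effect.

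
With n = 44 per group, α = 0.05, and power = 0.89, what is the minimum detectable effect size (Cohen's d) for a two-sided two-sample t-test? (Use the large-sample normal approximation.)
d ≈ 0.68

Minimum detectable effect (two-sample t-test, normal approximation):
d = (z_{α/2} + z_β) / √(n/2)
d = (1.960 + 1.227) / √(44/2)
d = 3.186 / 4.690
d ≈ 0.68

By Cohen's convention (0.2 small / 0.5 medium / 0.8 large): medium effect.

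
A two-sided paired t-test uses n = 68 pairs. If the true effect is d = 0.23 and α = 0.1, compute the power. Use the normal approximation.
Power ≈ 0.60

Power calculation (paired t-test, normal approximation):
z_β = d · √n - z_{α/2}
z_β = 0.23 · √68 - 1.645
z_β = 0.23 · 8.246 - 1.645
z_β = 0.252

Power = Φ(z_β) = Φ(0.252) ≈ 0.599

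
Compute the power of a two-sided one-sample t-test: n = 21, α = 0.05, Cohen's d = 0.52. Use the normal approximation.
Power ≈ 0.66

Power calculation (one-sample t-test, normal approximation):
z_β = d · √n - z_{α/2}
z_β = 0.52 · √21 - 1.960
z_β = 0.52 · 4.583 - 1.960
z_β = 0.423

Power = Φ(z_β) = Φ(0.423) ≈ 0.664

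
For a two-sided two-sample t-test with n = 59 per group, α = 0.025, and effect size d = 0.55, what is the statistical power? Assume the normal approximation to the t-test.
Power ≈ 0.77

Power calculation (two-sample t-test, normal approximation):
z_β = d · √(n/2) - z_{α/2}
z_β = 0.55 · √(59/2) - 2.241
z_β = 0.55 · 5.431 - 2.241
z_β = 0.746

Power = Φ(z_β) = Φ(0.746) ≈ 0.772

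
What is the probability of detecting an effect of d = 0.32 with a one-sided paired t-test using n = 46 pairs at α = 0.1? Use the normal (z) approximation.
Power ≈ 0.81

Power calculation (paired t-test, normal approximation):
z_β = d · √n - z_α
z_β = 0.32 · √46 - 1.282
z_β = 0.32 · 6.782 - 1.282
z_β = 0.889

Power = Φ(z_β) = Φ(0.889) ≈ 0.813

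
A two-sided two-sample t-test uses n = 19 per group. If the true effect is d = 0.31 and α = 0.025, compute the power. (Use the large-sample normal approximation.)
Power ≈ 0.10

Power calculation (two-sample t-test, normal approximation):
z_β = d · √(n/2) - z_{α/2}
z_β = 0.31 · √(19/2) - 2.241
z_β = 0.31 · 3.082 - 2.241
z_β = -1.286

Power = Φ(z_β) = Φ(-1.286) ≈ 0.099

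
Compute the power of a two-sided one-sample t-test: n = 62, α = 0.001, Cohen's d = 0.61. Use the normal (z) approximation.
Power ≈ 0.93

Power calculation (one-sample t-test, normal approximation):
z_β = d · √n - z_{α/2}
z_β = 0.61 · √62 - 3.291
z_β = 0.61 · 7.874 - 3.291
z_β = 1.513

Power = Φ(z_β) = Φ(1.513) ≈ 0.935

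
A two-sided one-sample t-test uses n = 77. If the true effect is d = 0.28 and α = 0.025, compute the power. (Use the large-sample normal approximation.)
Power ≈ 0.59

Power calculation (one-sample t-test, normal approximation):
z_β = d · √n - z_{α/2}
z_β = 0.28 · √77 - 2.241
z_β = 0.28 · 8.775 - 2.241
z_β = 0.216

Power = Φ(z_β) = Φ(0.216) ≈ 0.585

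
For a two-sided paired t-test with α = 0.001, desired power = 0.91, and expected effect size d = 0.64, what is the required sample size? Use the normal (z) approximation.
n = 53 pairs

Sample size formula (paired t-test, normal approximation):
n = ((z_{α/2} + z_β) / d)²

z_{α/2} = 3.291 (for α = 0.001, two-sided)
z_β = 1.341 (for power = 0.91)
d = 0.64

n = ((3.291 + 1.341) / 0.64)²
n = (7.238)²
n ≈ 52.39
Round up to the next whole number: n = 53 pairs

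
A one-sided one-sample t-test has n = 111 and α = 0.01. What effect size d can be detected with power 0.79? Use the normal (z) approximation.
d ≈ 0.30

Minimum detectable effect (one-sample t-test, normal approximation):
d = (z_α + z_β) / √n
d = (2.326 + 0.806) / √111
d = 3.133 / 10.536
d ≈ 0.30

By Cohen's convention (0.2 small / 0.5 medium / 0.8 large): small effect.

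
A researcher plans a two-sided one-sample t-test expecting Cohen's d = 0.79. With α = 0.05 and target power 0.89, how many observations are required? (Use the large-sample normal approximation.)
n = 17

Sample size formula (one-sample t-test, normal approximation):
n = ((z_{α/2} + z_β) / d)²

z_{α/2} = 1.960 (for α = 0.05, two-sided)
z_β = 1.227 (for power = 0.89)
d = 0.79

n = ((1.960 + 1.227) / 0.79)²
n = (4.034)²
n ≈ 16.27
Round up to the next whole number: n = 17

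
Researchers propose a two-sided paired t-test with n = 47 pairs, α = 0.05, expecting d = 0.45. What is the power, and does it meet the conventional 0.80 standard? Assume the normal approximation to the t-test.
Power ≈ 0.87; the study is adequately powered (power ≥ 0.80)

Power calculation (paired t-test, normal approximation):
z_β = d · √n - z_{α/2}
z_β = 0.45 · √47 - 1.960
z_β = 0.45 · 6.856 - 1.960
z_β = 1.125

Power = Φ(z_β) = Φ(1.125) ≈ 0.870

Effect size d = 0.45 is small by Cohen's convention (0.2/0.5/0.8).

Threshold: power ≥ 0.80 is conventionally adequate.
Power ≈ 0.87 → the study is adequately powered (power ≥ 0.80).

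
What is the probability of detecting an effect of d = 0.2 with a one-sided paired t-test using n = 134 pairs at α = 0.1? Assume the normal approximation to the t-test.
Power ≈ 0.85

Power calculation (paired t-test, normal approximation):
z_β = d · √n - z_α
z_β = 0.2 · √134 - 1.282
z_β = 0.2 · 11.576 - 1.282
z_β = 1.034

Power = Φ(z_β) = Φ(1.034) ≈ 0.849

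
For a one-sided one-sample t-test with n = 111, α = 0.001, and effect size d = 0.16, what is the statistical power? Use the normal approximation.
Power ≈ 0.08

Power calculation (one-sample t-test, normal approximation):
z_β = d · √n - z_α
z_β = 0.16 · √111 - 3.090
z_β = 0.16 · 10.536 - 3.090
z_β = -1.405

Power = Φ(z_β) = Φ(-1.405) ≈ 0.080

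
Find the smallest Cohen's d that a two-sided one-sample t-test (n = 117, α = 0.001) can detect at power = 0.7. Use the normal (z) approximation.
d ≈ 0.35

Minimum detectable effect (one-sample t-test, normal approximation):
d = (z_{α/2} + z_β) / √n
d = (3.291 + 0.524) / √117
d = 3.815 / 10.817
d ≈ 0.35

By Cohen's convention (0.2 small / 0.5 medium / 0.8 large): small effect.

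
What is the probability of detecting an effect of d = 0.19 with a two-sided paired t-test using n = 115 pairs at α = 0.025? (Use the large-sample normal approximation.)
Power ≈ 0.42

Power calculation (paired t-test, normal approximation):
z_β = d · √n - z_{α/2}
z_β = 0.19 · √115 - 2.241
z_β = 0.19 · 10.724 - 2.241
z_β = -0.204

Power = Φ(z_β) = Φ(-0.204) ≈ 0.419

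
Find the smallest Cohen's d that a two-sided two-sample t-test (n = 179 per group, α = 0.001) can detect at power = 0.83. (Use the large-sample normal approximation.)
d ≈ 0.45

Minimum detectable effect (two-sample t-test, normal approximation):
d = (z_{α/2} + z_β) / √(n/2)
d = (3.291 + 0.954) / √(179/2)
d = 4.245 / 9.460
d ≈ 0.45

By Cohen's convention (0.2 small / 0.5 medium / 0.8 large): small effect.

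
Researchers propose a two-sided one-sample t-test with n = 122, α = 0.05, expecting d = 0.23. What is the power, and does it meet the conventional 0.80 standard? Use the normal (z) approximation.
Power ≈ 0.72; the study is underpowered (power < 0.80)

Power calculation (one-sample t-test, normal approximation):
z_β = d · √n - z_{α/2}
z_β = 0.23 · √122 - 1.960
z_β = 0.23 · 11.045 - 1.960
z_β = 0.580

Power = Φ(z_β) = Φ(0.580) ≈ 0.719

Effect size d = 0.23 is small by Cohen's convention (0.2/0.5/0.8).

Threshold: power ≥ 0.80 is conventionally adequate.
Power ≈ 0.72 → the study is underpowered (power < 0.80).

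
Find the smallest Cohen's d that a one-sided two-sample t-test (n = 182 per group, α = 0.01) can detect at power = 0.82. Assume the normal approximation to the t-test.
d ≈ 0.34

Minimum detectable effect (two-sample t-test, normal approximation):
d = (z_α + z_β) / √(n/2)
d = (2.326 + 0.915) / √(182/2)
d = 3.242 / 9.539
d ≈ 0.34

By Cohen's convention (0.2 small / 0.5 medium / 0.8 large): small effect.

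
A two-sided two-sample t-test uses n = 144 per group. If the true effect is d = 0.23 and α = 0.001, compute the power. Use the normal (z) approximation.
Power ≈ 0.09

Power calculation (two-sample t-test, normal approximation):
z_β = d · √(n/2) - z_{α/2}
z_β = 0.23 · √(144/2) - 3.291
z_β = 0.23 · 8.485 - 3.291
z_β = -1.339

Power = Φ(z_β) = Φ(-1.339) ≈ 0.090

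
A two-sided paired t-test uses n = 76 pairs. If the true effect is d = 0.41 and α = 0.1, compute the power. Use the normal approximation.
Power ≈ 0.97

Power calculation (paired t-test, normal approximation):
z_β = d · √n - z_{α/2}
z_β = 0.41 · √76 - 1.645
z_β = 0.41 · 8.718 - 1.645
z_β = 1.929

Power = Φ(z_β) = Φ(1.929) ≈ 0.973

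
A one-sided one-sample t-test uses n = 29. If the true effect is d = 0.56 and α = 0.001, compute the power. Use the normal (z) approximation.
Power ≈ 0.47

Power calculation (one-sample t-test, normal approximation):
z_β = d · √n - z_α
z_β = 0.56 · √29 - 3.090
z_β = 0.56 · 5.385 - 3.090
z_β = -0.075

Power = Φ(z_β) = Φ(-0.075) ≈ 0.470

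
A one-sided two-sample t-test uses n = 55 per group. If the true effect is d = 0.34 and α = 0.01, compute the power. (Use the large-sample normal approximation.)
Power ≈ 0.29

Power calculation (two-sample t-test, normal approximation):
z_β = d · √(n/2) - z_α
z_β = 0.34 · √(55/2) - 2.326
z_β = 0.34 · 5.244 - 2.326
z_β = -0.543

Power = Φ(z_β) = Φ(-0.543) ≈ 0.293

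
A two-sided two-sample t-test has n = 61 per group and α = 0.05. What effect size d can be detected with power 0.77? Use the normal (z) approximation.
d ≈ 0.49

Minimum detectable effect (two-sample t-test, normal approximation):
d = (z_{α/2} + z_β) / √(n/2)
d = (1.960 + 0.739) / √(61/2)
d = 2.699 / 5.523
d ≈ 0.49

By Cohen's convention (0.2 small / 0.5 medium / 0.8 large): small effect.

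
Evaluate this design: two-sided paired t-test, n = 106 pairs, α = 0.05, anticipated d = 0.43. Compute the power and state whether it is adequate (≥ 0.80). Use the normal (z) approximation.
Power ≈ 0.99; the study is adequately powered (power ≥ 0.80)

Power calculation (paired t-test, normal approximation):
z_β = d · √n - z_{α/2}
z_β = 0.43 · √106 - 1.960
z_β = 0.43 · 10.296 - 1.960
z_β = 2.467

Power = Φ(z_β) = Φ(2.467) ≈ 0.993

Effect size d = 0.43 is small by Cohen's convention (0.2/0.5/0.8).

Threshold: power ≥ 0.80 is conventionally adequate.
Power ≈ 0.99 → the study is adequately powered (power ≥ 0.80).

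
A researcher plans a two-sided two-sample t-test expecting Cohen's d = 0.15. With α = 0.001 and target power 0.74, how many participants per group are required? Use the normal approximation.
n = 1376 per group

Sample size formula (two-sample t-test, normal approximation):
n = 2 · ((z_{α/2} + z_β) / d)²

z_{α/2} = 3.291 (for α = 0.001, two-sided)
z_β = 0.643 (for power = 0.74)
d = 0.15

n = 2 · ((3.291 + 0.643) / 0.15)²
n = 2 · (26.227)²
n ≈ 1375.71
Round up to the next whole number: n = 1376 per group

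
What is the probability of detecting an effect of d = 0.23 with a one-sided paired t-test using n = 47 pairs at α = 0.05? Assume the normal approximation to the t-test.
Power ≈ 0.47

Power calculation (paired t-test, normal approximation):
z_β = d · √n - z_α
z_β = 0.23 · √47 - 1.645
z_β = 0.23 · 6.856 - 1.645
z_β = -0.068

Power = Φ(z_β) = Φ(-0.068) ≈ 0.473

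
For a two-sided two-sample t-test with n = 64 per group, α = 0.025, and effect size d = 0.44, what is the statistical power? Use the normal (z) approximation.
Power ≈ 0.60

Power calculation (two-sample t-test, normal approximation):
z_β = d · √(n/2) - z_{α/2}
z_β = 0.44 · √(64/2) - 2.241
z_β = 0.44 · 5.657 - 2.241
z_β = 0.248

Power = Φ(z_β) = Φ(0.248) ≈ 0.598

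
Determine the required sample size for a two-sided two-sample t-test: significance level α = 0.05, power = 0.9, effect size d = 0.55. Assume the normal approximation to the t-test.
n = 70 per group

Sample size formula (two-sample t-test, normal approximation):
n = 2 · ((z_{α/2} + z_β) / d)²

z_{α/2} = 1.960 (for α = 0.05, two-sided)
z_β = 1.282 (for power = 0.9)
d = 0.55

n = 2 · ((1.960 + 1.282) / 0.55)²
n = 2 · (5.895)²
n ≈ 69.50
Round up to the next whole number: n = 70 per group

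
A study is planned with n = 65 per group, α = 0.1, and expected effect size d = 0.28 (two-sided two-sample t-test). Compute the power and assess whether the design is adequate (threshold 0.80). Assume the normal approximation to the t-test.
Power ≈ 0.48; the study is underpowered (power < 0.80)

Power calculation (two-sample t-test, normal approximation):
z_β = d · √(n/2) - z_{α/2}
z_β = 0.28 · √(65/2) - 1.645
z_β = 0.28 · 5.701 - 1.645
z_β = -0.049

Power = Φ(z_β) = Φ(-0.049) ≈ 0.481

Effect size d = 0.28 is small by Cohen's convention (0.2/0.5/0.8).

Threshold: power ≥ 0.80 is conventionally adequate.
Power ≈ 0.48 → the study is underpowered (power < 0.80).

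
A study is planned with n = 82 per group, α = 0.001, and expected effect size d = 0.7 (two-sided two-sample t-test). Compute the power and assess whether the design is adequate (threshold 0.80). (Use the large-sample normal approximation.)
Power ≈ 0.88; the study is adequately powered (power ≥ 0.80)

Power calculation (two-sample t-test, normal approximation):
z_β = d · √(n/2) - z_{α/2}
z_β = 0.7 · √(82/2) - 3.291
z_β = 0.7 · 6.403 - 3.291
z_β = 1.192

Power = Φ(z_β) = Φ(1.192) ≈ 0.883

Effect size d = 0.7 is medium by Cohen's convention (0.2/0.5/0.8).

Threshold: power ≥ 0.80 is conventionally adequate.
Power ≈ 0.88 → the study is adequately powered (power ≥ 0.80).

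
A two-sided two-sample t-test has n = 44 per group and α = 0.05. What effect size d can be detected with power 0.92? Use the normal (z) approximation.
d ≈ 0.72

Minimum detectable effect (two-sample t-test, normal approximation):
d = (z_{α/2} + z_β) / √(n/2)
d = (1.960 + 1.405) / √(44/2)
d = 3.365 / 4.690
d ≈ 0.72

By Cohen's convention (0.2 small / 0.5 medium / 0.8 large): medium effect.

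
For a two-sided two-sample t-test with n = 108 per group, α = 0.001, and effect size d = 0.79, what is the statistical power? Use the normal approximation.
Power ≈ 0.99

Power calculation (two-sample t-test, normal approximation):
z_β = d · √(n/2) - z_{α/2}
z_β = 0.79 · √(108/2) - 3.291
z_β = 0.79 · 7.348 - 3.291
z_β = 2.515

Power = Φ(z_β) = Φ(2.515) ≈ 0.994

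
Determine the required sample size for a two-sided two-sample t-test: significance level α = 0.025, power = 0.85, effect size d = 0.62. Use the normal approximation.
n = 56 per group

Sample size formula (two-sample t-test, normal approximation):
n = 2 · ((z_{α/2} + z_β) / d)²

z_{α/2} = 2.241 (for α = 0.025, two-sided)
z_β = 1.036 (for power = 0.85)
d = 0.62

n = 2 · ((2.241 + 1.036) / 0.62)²
n = 2 · (5.285)²
n ≈ 55.86
Round up to the next whole number: n = 56 per group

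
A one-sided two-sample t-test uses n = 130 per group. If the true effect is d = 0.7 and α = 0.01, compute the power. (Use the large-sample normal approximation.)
Power ≈ 1.00

Power calculation (two-sample t-test, normal approximation):
z_β = d · √(n/2) - z_α
z_β = 0.7 · √(130/2) - 2.326
z_β = 0.7 · 8.062 - 2.326
z_β = 3.317

Power = Φ(z_β) = Φ(3.317) ≈ 1.000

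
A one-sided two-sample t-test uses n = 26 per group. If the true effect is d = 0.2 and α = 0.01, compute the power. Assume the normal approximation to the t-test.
Power ≈ 0.05

Power calculation (two-sample t-test, normal approximation):
z_β = d · √(n/2) - z_α
z_β = 0.2 · √(26/2) - 2.326
z_β = 0.2 · 3.606 - 2.326
z_β = -1.605

Power = Φ(z_β) = Φ(-1.605) ≈ 0.054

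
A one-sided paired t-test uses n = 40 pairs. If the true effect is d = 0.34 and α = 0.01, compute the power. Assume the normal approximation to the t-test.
Power ≈ 0.43

Power calculation (paired t-test, normal approximation):
z_β = d · √n - z_α
z_β = 0.34 · √40 - 2.326
z_β = 0.34 · 6.325 - 2.326
z_β = -0.176

Power = Φ(z_β) = Φ(-0.176) ≈ 0.430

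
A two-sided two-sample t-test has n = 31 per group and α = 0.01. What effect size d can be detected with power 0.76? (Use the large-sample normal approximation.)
d ≈ 0.83

Minimum detectable effect (two-sample t-test, normal approximation):
d = (z_{α/2} + z_β) / √(n/2)
d = (2.576 + 0.706) / √(31/2)
d = 3.282 / 3.937
d ≈ 0.83

By Cohen's convention (0.2 small / 0.5 medium / 0.8 large): large effect.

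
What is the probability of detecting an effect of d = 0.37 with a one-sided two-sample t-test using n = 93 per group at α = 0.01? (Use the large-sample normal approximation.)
Power ≈ 0.58

Power calculation (two-sample t-test, normal approximation):
z_β = d · √(n/2) - z_α
z_β = 0.37 · √(93/2) - 2.326
z_β = 0.37 · 6.819 - 2.326
z_β = 0.197

Power = Φ(z_β) = Φ(0.197) ≈ 0.578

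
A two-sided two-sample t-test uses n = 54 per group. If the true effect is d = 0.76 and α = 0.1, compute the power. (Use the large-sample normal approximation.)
Power ≈ 0.99

Power calculation (two-sample t-test, normal approximation):
z_β = d · √(n/2) - z_{α/2}
z_β = 0.76 · √(54/2) - 1.645
z_β = 0.76 · 5.196 - 1.645
z_β = 2.304

Power = Φ(z_β) = Φ(2.304) ≈ 0.989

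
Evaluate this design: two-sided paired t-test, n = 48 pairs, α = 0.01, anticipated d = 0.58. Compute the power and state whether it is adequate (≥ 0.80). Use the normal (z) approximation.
Power ≈ 0.93; the study is adequately powered (power ≥ 0.80)

Power calculation (paired t-test, normal approximation):
z_β = d · √n - z_{α/2}
z_β = 0.58 · √48 - 2.576
z_β = 0.58 · 6.928 - 2.576
z_β = 1.443

Power = Φ(z_β) = Φ(1.443) ≈ 0.925

Effect size d = 0.58 is medium by Cohen's convention (0.2/0.5/0.8).

Threshold: power ≥ 0.80 is conventionally adequate.
Power ≈ 0.93 → the study is adequately powered (power ≥ 0.80).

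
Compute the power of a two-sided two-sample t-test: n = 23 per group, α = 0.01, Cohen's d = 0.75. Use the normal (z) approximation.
Power ≈ 0.49

Power calculation (two-sample t-test, normal approximation):
z_β = d · √(n/2) - z_{α/2}
z_β = 0.75 · √(23/2) - 2.576
z_β = 0.75 · 3.391 - 2.576
z_β = -0.032

Power = Φ(z_β) = Φ(-0.032) ≈ 0.487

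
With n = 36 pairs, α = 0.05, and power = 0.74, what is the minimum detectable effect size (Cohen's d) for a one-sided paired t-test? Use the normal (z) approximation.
d ≈ 0.38

Minimum detectable effect (paired t-test, normal approximation):
d = (z_α + z_β) / √n
d = (1.645 + 0.643) / √36
d = 2.288 / 6.000
d ≈ 0.38

By Cohen's convention (0.2 small / 0.5 medium / 0.8 large): small effect.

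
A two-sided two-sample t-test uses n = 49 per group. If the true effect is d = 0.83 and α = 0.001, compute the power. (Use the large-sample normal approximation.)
Power ≈ 0.79

Power calculation (two-sample t-test, normal approximation):
z_β = d · √(n/2) - z_{α/2}
z_β = 0.83 · √(49/2) - 3.291
z_β = 0.83 · 4.950 - 3.291
z_β = 0.818

Power = Φ(z_β) = Φ(0.818) ≈ 0.793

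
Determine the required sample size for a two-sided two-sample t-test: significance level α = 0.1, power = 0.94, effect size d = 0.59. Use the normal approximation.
n = 59 per group

Sample size formula (two-sample t-test, normal approximation):
n = 2 · ((z_{α/2} + z_β) / d)²

z_{α/2} = 1.645 (for α = 0.1, two-sided)
z_β = 1.555 (for power = 0.94)
d = 0.59

n = 2 · ((1.645 + 1.555) / 0.59)²
n = 2 · (5.424)²
n ≈ 58.84
Round up to the next whole number: n = 59 per group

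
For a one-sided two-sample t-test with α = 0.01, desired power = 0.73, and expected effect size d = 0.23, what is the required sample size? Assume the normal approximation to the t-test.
n = 327 per group

Sample size formula (two-sample t-test, normal approximation):
n = 2 · ((z_α + z_β) / d)²

z_α = 2.326 (for α = 0.01, one-sided)
z_β = 0.613 (for power = 0.73)
d = 0.23

n = 2 · ((2.326 + 0.613) / 0.23)²
n = 2 · (12.778)²
n ≈ 326.55
Round up to the next whole number: n = 327 per group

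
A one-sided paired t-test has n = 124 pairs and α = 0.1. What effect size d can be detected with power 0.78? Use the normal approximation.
d ≈ 0.18

Minimum detectable effect (paired t-test, normal approximation):
d = (z_α + z_β) / √n
d = (1.282 + 0.772) / √124
d = 2.054 / 11.136
d ≈ 0.18

By Cohen's convention (0.2 small / 0.5 medium / 0.8 large): very small effect.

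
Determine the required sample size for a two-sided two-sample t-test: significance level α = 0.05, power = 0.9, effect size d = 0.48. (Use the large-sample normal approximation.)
n = 92 per group

Sample size formula (two-sample t-test, normal approximation):
n = 2 · ((z_{α/2} + z_β) / d)²

z_{α/2} = 1.960 (for α = 0.05, two-sided)
z_β = 1.282 (for power = 0.9)
d = 0.48

n = 2 · ((1.960 + 1.282) / 0.48)²
n = 2 · (6.754)²
n ≈ 91.23
Round up to the next whole number: n = 92 per group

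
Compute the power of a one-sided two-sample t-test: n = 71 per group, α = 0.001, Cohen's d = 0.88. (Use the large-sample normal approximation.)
Power ≈ 0.98

Power calculation (two-sample t-test, normal approximation):
z_β = d · √(n/2) - z_α
z_β = 0.88 · √(71/2) - 3.090
z_β = 0.88 · 5.958 - 3.090
z_β = 2.153

Power = Φ(z_β) = Φ(2.153) ≈ 0.984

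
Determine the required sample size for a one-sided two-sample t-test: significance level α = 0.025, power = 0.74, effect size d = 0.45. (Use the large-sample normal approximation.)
n = 67 per group

Sample size formula (two-sample t-test, normal approximation):
n = 2 · ((z_α + z_β) / d)²

z_α = 1.960 (for α = 0.025, one-sided)
z_β = 0.643 (for power = 0.74)
d = 0.45

n = 2 · ((1.960 + 0.643) / 0.45)²
n = 2 · (5.784)²
n ≈ 66.91
Round up to the next whole number: n = 67 per group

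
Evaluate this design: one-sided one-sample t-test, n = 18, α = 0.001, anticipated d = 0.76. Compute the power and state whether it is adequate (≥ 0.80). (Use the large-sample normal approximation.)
Power ≈ 0.55; the study is underpowered (power < 0.80)

Power calculation (one-sample t-test, normal approximation):
z_β = d · √n - z_α
z_β = 0.76 · √18 - 3.090
z_β = 0.76 · 4.243 - 3.090
z_β = 0.134

Power = Φ(z_β) = Φ(0.134) ≈ 0.553

Effect size d = 0.76 is medium by Cohen's convention (0.2/0.5/0.8).

Threshold: power ≥ 0.80 is conventionally adequate.
Power ≈ 0.55 → the study is underpowered (power < 0.80).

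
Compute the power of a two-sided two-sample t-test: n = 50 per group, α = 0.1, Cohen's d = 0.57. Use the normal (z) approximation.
Power ≈ 0.89

Power calculation (two-sample t-test, normal approximation):
z_β = d · √(n/2) - z_{α/2}
z_β = 0.57 · √(50/2) - 1.645
z_β = 0.57 · 5.000 - 1.645
z_β = 1.205

Power = Φ(z_β) = Φ(1.205) ≈ 0.886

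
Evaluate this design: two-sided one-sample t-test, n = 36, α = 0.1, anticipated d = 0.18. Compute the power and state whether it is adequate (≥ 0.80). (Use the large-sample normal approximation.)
Power ≈ 0.29; the study is underpowered (power < 0.80)

Power calculation (one-sample t-test, normal approximation):
z_β = d · √n - z_{α/2}
z_β = 0.18 · √36 - 1.645
z_β = 0.18 · 6.000 - 1.645
z_β = -0.565

Power = Φ(z_β) = Φ(-0.565) ≈ 0.286

Effect size d = 0.18 is very small by Cohen's convention (0.2/0.5/0.8).

Threshold: power ≥ 0.80 is conventionally adequate.
Power ≈ 0.29 → the study is underpowered (power < 0.80).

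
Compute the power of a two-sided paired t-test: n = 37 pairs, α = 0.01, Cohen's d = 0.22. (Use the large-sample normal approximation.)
Power ≈ 0.11

Power calculation (paired t-test, normal approximation):
z_β = d · √n - z_{α/2}
z_β = 0.22 · √37 - 2.576
z_β = 0.22 · 6.083 - 2.576
z_β = -1.238

Power = Φ(z_β) = Φ(-1.238) ≈ 0.108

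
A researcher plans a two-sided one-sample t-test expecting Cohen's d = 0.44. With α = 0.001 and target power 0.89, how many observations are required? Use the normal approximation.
n = 106

Sample size formula (one-sample t-test, normal approximation):
n = ((z_{α/2} + z_β) / d)²

z_{α/2} = 3.291 (for α = 0.001, two-sided)
z_β = 1.227 (for power = 0.89)
d = 0.44

n = ((3.291 + 1.227) / 0.44)²
n = (10.268)²
n ≈ 105.43
Round up to the next whole number: n = 106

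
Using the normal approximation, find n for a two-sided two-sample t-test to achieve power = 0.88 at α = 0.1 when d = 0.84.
n = 23 per group

Sample size formula (two-sample t-test, normal approximation):
n = 2 · ((z_{α/2} + z_β) / d)²

z_{α/2} = 1.645 (for α = 0.1, two-sided)
z_β = 1.175 (for power = 0.88)
d = 0.84

n = 2 · ((1.645 + 1.175) / 0.84)²
n = 2 · (3.357)²
n ≈ 22.54
Round up to the next whole number: n = 23 per group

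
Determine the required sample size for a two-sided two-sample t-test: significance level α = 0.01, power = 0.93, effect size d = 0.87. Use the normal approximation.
n = 44 per group

Sample size formula (two-sample t-test, normal approximation):
n = 2 · ((z_{α/2} + z_β) / d)²

z_{α/2} = 2.576 (for α = 0.01, two-sided)
z_β = 1.476 (for power = 0.93)
d = 0.87

n = 2 · ((2.576 + 1.476) / 0.87)²
n = 2 · (4.657)²
n ≈ 43.38
Round up to the next whole number: n = 44 per group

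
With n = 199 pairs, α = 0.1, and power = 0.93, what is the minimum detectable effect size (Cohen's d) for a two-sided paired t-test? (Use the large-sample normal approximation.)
d ≈ 0.22

Minimum detectable effect (paired t-test, normal approximation):
d = (z_{α/2} + z_β) / √n
d = (1.645 + 1.476) / √199
d = 3.121 / 14.107
d ≈ 0.22

By Cohen's convention (0.2 small / 0.5 medium / 0.8 large): small effect.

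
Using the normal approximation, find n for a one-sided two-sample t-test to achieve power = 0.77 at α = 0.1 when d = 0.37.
n = 60 per group

Sample size formula (two-sample t-test, normal approximation):
n = 2 · ((z_α + z_β) / d)²

z_α = 1.282 (for α = 0.1, one-sided)
z_β = 0.739 (for power = 0.77)
d = 0.37

n = 2 · ((1.282 + 0.739) / 0.37)²
n = 2 · (5.462)²
n ≈ 59.67
Round up to the next whole number: n = 60 per group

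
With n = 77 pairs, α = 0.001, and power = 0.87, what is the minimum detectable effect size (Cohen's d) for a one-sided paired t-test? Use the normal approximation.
d ≈ 0.48

Minimum detectable effect (paired t-test, normal approximation):
d = (z_α + z_β) / √n
d = (3.090 + 1.126) / √77
d = 4.217 / 8.775
d ≈ 0.48

By Cohen's convention (0.2 small / 0.5 medium / 0.8 large): small effect.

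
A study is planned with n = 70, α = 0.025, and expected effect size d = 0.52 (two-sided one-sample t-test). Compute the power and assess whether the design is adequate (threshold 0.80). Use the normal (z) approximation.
Power ≈ 0.98; the study is adequately powered (power ≥ 0.80)

Power calculation (one-sample t-test, normal approximation):
z_β = d · √n - z_{α/2}
z_β = 0.52 · √70 - 2.241
z_β = 0.52 · 8.367 - 2.241
z_β = 2.109

Power = Φ(z_β) = Φ(2.109) ≈ 0.983

Effect size d = 0.52 is medium by Cohen's convention (0.2/0.5/0.8).

Threshold: power ≥ 0.80 is conventionally adequate.
Power ≈ 0.98 → the study is adequately powered (power ≥ 0.80).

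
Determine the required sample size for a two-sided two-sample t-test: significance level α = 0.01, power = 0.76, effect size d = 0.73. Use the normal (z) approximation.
n = 41 per group

Sample size formula (two-sample t-test, normal approximation):
n = 2 · ((z_{α/2} + z_β) / d)²

z_{α/2} = 2.576 (for α = 0.01, two-sided)
z_β = 0.706 (for power = 0.76)
d = 0.73

n = 2 · ((2.576 + 0.706) / 0.73)²
n = 2 · (4.496)²
n ≈ 40.43
Round up to the next whole number: n = 41 per group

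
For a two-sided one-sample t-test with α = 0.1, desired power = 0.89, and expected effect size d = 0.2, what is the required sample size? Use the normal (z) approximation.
n = 207

Sample size formula (one-sample t-test, normal approximation):
n = ((z_{α/2} + z_β) / d)²

z_{α/2} = 1.645 (for α = 0.1, two-sided)
z_β = 1.227 (for power = 0.89)
d = 0.2

n = ((1.645 + 1.227) / 0.2)²
n = (14.360)²
n ≈ 206.21
Round up to the next whole number: n = 207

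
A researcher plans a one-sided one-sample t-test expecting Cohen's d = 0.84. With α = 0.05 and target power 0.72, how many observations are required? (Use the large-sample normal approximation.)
n = 8

Sample size formula (one-sample t-test, normal approximation):
n = ((z_α + z_β) / d)²

z_α = 1.645 (for α = 0.05, one-sided)
z_β = 0.583 (for power = 0.72)
d = 0.84

n = ((1.645 + 0.583) / 0.84)²
n = (2.652)²
n ≈ 7.03
Round up to the next whole number: n = 8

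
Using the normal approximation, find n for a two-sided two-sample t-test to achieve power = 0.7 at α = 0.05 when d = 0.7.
n = 26 per group

Sample size formula (two-sample t-test, normal approximation):
n = 2 · ((z_{α/2} + z_β) / d)²

z_{α/2} = 1.960 (for α = 0.05, two-sided)
z_β = 0.524 (for power = 0.7)
d = 0.7

n = 2 · ((1.960 + 0.524) / 0.7)²
n = 2 · (3.549)²
n ≈ 25.19
Round up to the next whole number: n = 26 per group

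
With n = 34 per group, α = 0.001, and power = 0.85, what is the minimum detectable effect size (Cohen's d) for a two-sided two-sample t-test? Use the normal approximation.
d ≈ 1.05

Minimum detectable effect (two-sample t-test, normal approximation):
d = (z_{α/2} + z_β) / √(n/2)
d = (3.291 + 1.036) / √(34/2)
d = 4.327 / 4.123
d ≈ 1.05

By Cohen's convention (0.2 small / 0.5 medium / 0.8 large): large effect.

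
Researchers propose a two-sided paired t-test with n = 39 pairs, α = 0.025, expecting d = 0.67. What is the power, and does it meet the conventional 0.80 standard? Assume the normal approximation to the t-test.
Power ≈ 0.97; the study is adequately powered (power ≥ 0.80)

Power calculation (paired t-test, normal approximation):
z_β = d · √n - z_{α/2}
z_β = 0.67 · √39 - 2.241
z_β = 0.67 · 6.245 - 2.241
z_β = 1.943

Power = Φ(z_β) = Φ(1.943) ≈ 0.974

Effect size d = 0.67 is medium by Cohen's convention (0.2/0.5/0.8).

Threshold: power ≥ 0.80 is conventionally adequate.
Power ≈ 0.97 → the study is adequately powered (power ≥ 0.80).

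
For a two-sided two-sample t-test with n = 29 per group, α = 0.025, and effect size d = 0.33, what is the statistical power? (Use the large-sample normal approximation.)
Power ≈ 0.16

Power calculation (two-sample t-test, normal approximation):
z_β = d · √(n/2) - z_{α/2}
z_β = 0.33 · √(29/2) - 2.241
z_β = 0.33 · 3.808 - 2.241
z_β = -0.985

Power = Φ(z_β) = Φ(-0.985) ≈ 0.162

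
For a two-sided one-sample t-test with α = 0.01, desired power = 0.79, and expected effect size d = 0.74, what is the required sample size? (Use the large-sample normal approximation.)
n = 21

Sample size formula (one-sample t-test, normal approximation):
n = ((z_{α/2} + z_β) / d)²

z_{α/2} = 2.576 (for α = 0.01, two-sided)
z_β = 0.806 (for power = 0.79)
d = 0.74

n = ((2.576 + 0.806) / 0.74)²
n = (4.570)²
n ≈ 20.88
Round up to the next whole number: n = 21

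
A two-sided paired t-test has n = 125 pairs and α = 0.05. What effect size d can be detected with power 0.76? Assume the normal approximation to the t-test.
d ≈ 0.24

Minimum detectable effect (paired t-test, normal approximation):
d = (z_{α/2} + z_β) / √n
d = (1.960 + 0.706) / √125
d = 2.666 / 11.180
d ≈ 0.24

By Cohen's convention (0.2 small / 0.5 medium / 0.8 large): small effect.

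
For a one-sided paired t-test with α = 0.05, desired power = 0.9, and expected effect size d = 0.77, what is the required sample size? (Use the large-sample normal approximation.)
n = 15 pairs

Sample size formula (paired t-test, normal approximation):
n = ((z_α + z_β) / d)²

z_α = 1.645 (for α = 0.05, one-sided)
z_β = 1.282 (for power = 0.9)
d = 0.77

n = ((1.645 + 1.282) / 0.77)²
n = (3.801)²
n ≈ 14.45
Round up to the next whole number: n = 15 pairs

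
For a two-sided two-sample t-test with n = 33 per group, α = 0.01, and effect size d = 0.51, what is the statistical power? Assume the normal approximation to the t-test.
Power ≈ 0.31

Power calculation (two-sample t-test, normal approximation):
z_β = d · √(n/2) - z_{α/2}
z_β = 0.51 · √(33/2) - 2.576
z_β = 0.51 · 4.062 - 2.576
z_β = -0.504

Power = Φ(z_β) = Φ(-0.504) ≈ 0.307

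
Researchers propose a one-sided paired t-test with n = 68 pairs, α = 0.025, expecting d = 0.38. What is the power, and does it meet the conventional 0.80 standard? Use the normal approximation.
Power ≈ 0.88; the study is adequately powered (power ≥ 0.80)

Power calculation (paired t-test, normal approximation):
z_β = d · √n - z_α
z_β = 0.38 · √68 - 1.960
z_β = 0.38 · 8.246 - 1.960
z_β = 1.174

Power = Φ(z_β) = Φ(1.174) ≈ 0.880

Effect size d = 0.38 is small by Cohen's convention (0.2/0.5/0.8).

Threshold: power ≥ 0.80 is conventionally adequate.
Power ≈ 0.88 → the study is adequately powered (power ≥ 0.80).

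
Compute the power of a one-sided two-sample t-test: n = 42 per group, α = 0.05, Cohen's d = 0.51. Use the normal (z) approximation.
Power ≈ 0.76

Power calculation (two-sample t-test, normal approximation):
z_β = d · √(n/2) - z_α
z_β = 0.51 · √(42/2) - 1.645
z_β = 0.51 · 4.583 - 1.645
z_β = 0.692

Power = Φ(z_β) = Φ(0.692) ≈ 0.756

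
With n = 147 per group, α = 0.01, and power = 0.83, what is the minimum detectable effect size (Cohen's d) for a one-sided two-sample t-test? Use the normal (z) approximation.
d ≈ 0.38

Minimum detectable effect (two-sample t-test, normal approximation):
d = (z_α + z_β) / √(n/2)
d = (2.326 + 0.954) / √(147/2)
d = 3.281 / 8.573
d ≈ 0.38

By Cohen's convention (0.2 small / 0.5 medium / 0.8 large): small effect.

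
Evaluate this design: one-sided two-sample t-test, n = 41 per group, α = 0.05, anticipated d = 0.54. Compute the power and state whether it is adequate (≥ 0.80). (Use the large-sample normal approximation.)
Power ≈ 0.79; the study is underpowered (power < 0.80)

Power calculation (two-sample t-test, normal approximation):
z_β = d · √(n/2) - z_α
z_β = 0.54 · √(41/2) - 1.645
z_β = 0.54 · 4.528 - 1.645
z_β = 0.800

Power = Φ(z_β) = Φ(0.800) ≈ 0.788

Effect size d = 0.54 is medium by Cohen's convention (0.2/0.5/0.8).

Threshold: power ≥ 0.80 is conventionally adequate.
Power ≈ 0.79 → the study is underpowered (power < 0.80).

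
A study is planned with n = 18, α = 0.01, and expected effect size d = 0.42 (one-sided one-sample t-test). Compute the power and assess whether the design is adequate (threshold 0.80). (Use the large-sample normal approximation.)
Power ≈ 0.29; the study is underpowered (power < 0.80)

Power calculation (one-sample t-test, normal approximation):
z_β = d · √n - z_α
z_β = 0.42 · √18 - 2.326
z_β = 0.42 · 4.243 - 2.326
z_β = -0.544

Power = Φ(z_β) = Φ(-0.544) ≈ 0.293

Effect size d = 0.42 is small by Cohen's convention (0.2/0.5/0.8).

Threshold: power ≥ 0.80 is conventionally adequate.
Power ≈ 0.29 → the study is underpowered (power < 0.80).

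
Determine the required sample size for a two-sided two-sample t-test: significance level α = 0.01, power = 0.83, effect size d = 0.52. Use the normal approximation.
n = 93 per group

Sample size formula (two-sample t-test, normal approximation):
n = 2 · ((z_{α/2} + z_β) / d)²

z_{α/2} = 2.576 (for α = 0.01, two-sided)
z_β = 0.954 (for power = 0.83)
d = 0.52

n = 2 · ((2.576 + 0.954) / 0.52)²
n = 2 · (6.788)²
n ≈ 92.15
Round up to the next whole number: n = 93 per group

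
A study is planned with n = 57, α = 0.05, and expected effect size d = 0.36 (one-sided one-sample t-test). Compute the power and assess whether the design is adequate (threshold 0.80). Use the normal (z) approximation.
Power ≈ 0.86; the study is adequately powered (power ≥ 0.80)

Power calculation (one-sample t-test, normal approximation):
z_β = d · √n - z_α
z_β = 0.36 · √57 - 1.645
z_β = 0.36 · 7.550 - 1.645
z_β = 1.073

Power = Φ(z_β) = Φ(1.073) ≈ 0.858

Effect size d = 0.36 is small by Cohen's convention (0.2/0.5/0.8).

Threshold: power ≥ 0.80 is conventionally adequate.
Power ≈ 0.86 → the study is adequately powered (power ≥ 0.80).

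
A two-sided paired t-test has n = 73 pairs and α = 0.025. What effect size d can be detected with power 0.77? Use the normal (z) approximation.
d ≈ 0.35

Minimum detectable effect (paired t-test, normal approximation):
d = (z_{α/2} + z_β) / √n
d = (2.241 + 0.739) / √73
d = 2.980 / 8.544
d ≈ 0.35

By Cohen's convention (0.2 small / 0.5 medium / 0.8 large): small effect.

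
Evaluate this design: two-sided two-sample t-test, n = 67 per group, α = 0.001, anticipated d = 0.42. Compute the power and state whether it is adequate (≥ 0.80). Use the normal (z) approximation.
Power ≈ 0.20; the study is underpowered (power < 0.80)

Power calculation (two-sample t-test, normal approximation):
z_β = d · √(n/2) - z_{α/2}
z_β = 0.42 · √(67/2) - 3.291
z_β = 0.42 · 5.788 - 3.291
z_β = -0.860

Power = Φ(z_β) = Φ(-0.860) ≈ 0.195

Effect size d = 0.42 is small by Cohen's convention (0.2/0.5/0.8).

Threshold: power ≥ 0.80 is conventionally adequate.
Power ≈ 0.20 → the study is underpowered (power < 0.80).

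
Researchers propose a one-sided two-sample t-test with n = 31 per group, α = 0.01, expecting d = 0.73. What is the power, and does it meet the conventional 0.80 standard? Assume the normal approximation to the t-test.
Power ≈ 0.71; the study is underpowered (power < 0.80)

Power calculation (two-sample t-test, normal approximation):
z_β = d · √(n/2) - z_α
z_β = 0.73 · √(31/2) - 2.326
z_β = 0.73 · 3.937 - 2.326
z_β = 0.548

Power = Φ(z_β) = Φ(0.548) ≈ 0.708

Effect size d = 0.73 is medium by Cohen's convention (0.2/0.5/0.8).

Threshold: power ≥ 0.80 is conventionally adequate.
Power ≈ 0.71 → the study is underpowered (power < 0.80).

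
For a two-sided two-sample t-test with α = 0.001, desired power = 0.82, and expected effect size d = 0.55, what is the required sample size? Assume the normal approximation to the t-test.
n = 117 per group

Sample size formula (two-sample t-test, normal approximation):
n = 2 · ((z_{α/2} + z_β) / d)²

z_{α/2} = 3.291 (for α = 0.001, two-sided)
z_β = 0.915 (for power = 0.82)
d = 0.55

n = 2 · ((3.291 + 0.915) / 0.55)²
n = 2 · (7.647)²
n ≈ 116.95
Round up to the next whole number: n = 117 per group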